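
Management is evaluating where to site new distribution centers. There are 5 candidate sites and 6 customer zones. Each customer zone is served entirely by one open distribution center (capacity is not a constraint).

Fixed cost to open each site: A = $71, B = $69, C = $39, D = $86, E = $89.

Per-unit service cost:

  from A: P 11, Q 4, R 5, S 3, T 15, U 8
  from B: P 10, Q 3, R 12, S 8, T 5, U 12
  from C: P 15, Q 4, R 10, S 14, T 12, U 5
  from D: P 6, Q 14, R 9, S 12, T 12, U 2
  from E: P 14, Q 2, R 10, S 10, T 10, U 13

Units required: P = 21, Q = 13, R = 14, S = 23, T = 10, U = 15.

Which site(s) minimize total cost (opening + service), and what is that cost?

Open A, B and D; minimum total cost 610.

For any fixed open set, each customer zone goes to its cheapest open site; total = fixed + service.
{A, B, D}: P→D 6·21=126, Q→B 3·13=39, R→A 5·14=70, S→A 3·23=69, T→B 5·10=50, U→D 2·15=30. Service 384; fixed 226; total 610.
{A, D}: service 467 + fixed 157 = 624
{A, B, C, D}: service 384 + fixed 265 = 649
{A, B, C, D, E}: P→D 6·21=126, Q→E 2·13=26, R→A 5·14=70, S→A 3·23=69, T→B 5·10=50, U→D 2·15=30. Service 371; fixed 354; total 725.
No other subset beats 610.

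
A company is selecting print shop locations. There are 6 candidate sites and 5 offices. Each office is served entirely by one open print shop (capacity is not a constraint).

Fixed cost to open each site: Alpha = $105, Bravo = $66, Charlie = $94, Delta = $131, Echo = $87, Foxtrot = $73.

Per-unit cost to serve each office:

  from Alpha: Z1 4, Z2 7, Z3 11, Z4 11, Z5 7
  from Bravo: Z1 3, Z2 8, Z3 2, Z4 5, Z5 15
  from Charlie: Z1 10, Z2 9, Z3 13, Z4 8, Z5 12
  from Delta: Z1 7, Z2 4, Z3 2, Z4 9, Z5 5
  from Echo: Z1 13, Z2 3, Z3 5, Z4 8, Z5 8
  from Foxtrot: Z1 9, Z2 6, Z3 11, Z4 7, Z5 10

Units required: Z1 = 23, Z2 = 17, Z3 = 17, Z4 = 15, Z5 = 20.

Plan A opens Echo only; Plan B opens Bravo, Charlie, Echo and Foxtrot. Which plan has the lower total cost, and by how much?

Plan B is cheaper by 93.

Plan A: {Echo}: Z1→Echo 13·23=299, Z2→Echo 3·17=51, Z3→Echo 5·17=85, Z4→Echo 8·15=120, Z5→Echo 8·20=160. Service 715; fixed 87; total 802.
Plan B: {Bravo, Charlie, Echo, Foxtrot}: Z1→Bravo 3·23=69, Z2→Echo 3·17=51, Z3→Bravo 2·17=34, Z4→Bravo 5·15=75, Z5→Echo 8·20=160. Service 389; fixed 320; total 709.
Difference: |802 − 709| = 93.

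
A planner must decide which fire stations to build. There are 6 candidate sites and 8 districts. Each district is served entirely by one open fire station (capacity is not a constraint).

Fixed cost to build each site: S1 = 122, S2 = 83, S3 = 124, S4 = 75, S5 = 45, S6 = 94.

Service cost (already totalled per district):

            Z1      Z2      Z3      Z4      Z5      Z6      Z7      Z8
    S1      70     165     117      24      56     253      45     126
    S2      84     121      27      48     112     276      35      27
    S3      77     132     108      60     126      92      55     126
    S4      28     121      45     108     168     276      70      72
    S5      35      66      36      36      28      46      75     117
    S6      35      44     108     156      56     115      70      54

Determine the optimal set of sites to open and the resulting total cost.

Open S2 and S5; minimum total cost 428.

For any fixed open set, each district goes to its cheapest open site; total = fixed + service.
{S2, S5}: Z1→S5 35, Z2→S5 66, Z3→S2 27, Z4→S5 36, Z5→S5 28, Z6→S5 46, Z7→S2 35, Z8→S2 27. Service 300; fixed 128; total 428.
{S5}: service 439 + fixed 45 = 484
{S5, S6}: service 349 + fixed 139 = 488
{S1, S2, S3, S4, S5, S6}: service 259 + fixed 543 = 802
No other subset beats 428.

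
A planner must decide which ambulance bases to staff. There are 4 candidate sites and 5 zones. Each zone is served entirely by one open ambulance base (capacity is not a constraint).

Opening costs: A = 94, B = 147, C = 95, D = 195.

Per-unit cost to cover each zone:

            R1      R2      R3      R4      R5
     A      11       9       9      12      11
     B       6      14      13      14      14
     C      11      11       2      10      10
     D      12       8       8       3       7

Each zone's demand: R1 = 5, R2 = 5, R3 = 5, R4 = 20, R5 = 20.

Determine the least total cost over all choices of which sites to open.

For any fixed open set, each zone goes to its cheapest open site; total = fixed + service.
{D}: R1→D 12·5=60, R2→D 8·5=40, R3→D 8·5=40, R4→D 3·20=60, R5→D 7·20=140. Service 340; fixed 195; total 535.
{C, D}: R1→C 11·5=55, R2→D 8·5=40, R3→C 2·5=10, R4→D 3·20=60, R5→D 7·20=140. Service 305; fixed 290; total 595.
{C}: service 520 + fixed 95 = 615
{A, B, C, D}: R1→B 6·5=30, R2→D 8·5=40, R3→C 2·5=10, R4→D 3·20=60, R5→D 7·20=140. Service 280; fixed 531; total 811.
No other subset beats 535.

Minimum total cost: 535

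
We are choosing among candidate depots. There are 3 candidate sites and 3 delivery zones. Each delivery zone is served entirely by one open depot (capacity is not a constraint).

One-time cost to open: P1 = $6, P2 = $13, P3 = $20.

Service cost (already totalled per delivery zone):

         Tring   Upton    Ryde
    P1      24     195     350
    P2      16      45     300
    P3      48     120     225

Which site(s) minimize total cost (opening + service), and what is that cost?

Open P2 and P3; minimum total cost 319.

For any fixed open set, each delivery zone goes to its cheapest open site; total = fixed + service.
{P2, P3}: Tring→P2 16, Upton→P2 45, Ryde→P3 225. Service 286; fixed 33; total 319.
{P1, P2, P3}: service 286 + fixed 39 = 325
{P2}: service 361 + fixed 13 = 374
{P1}: service 569 + fixed 6 = 575
No other subset beats 319.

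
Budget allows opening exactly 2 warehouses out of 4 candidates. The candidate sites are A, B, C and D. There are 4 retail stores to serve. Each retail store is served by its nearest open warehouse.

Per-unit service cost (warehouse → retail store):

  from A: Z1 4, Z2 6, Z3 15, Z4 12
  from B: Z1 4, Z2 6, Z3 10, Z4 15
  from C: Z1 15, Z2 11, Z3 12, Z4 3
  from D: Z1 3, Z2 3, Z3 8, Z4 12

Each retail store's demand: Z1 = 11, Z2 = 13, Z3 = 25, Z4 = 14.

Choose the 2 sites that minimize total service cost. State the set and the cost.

With exactly 2 open, each retail store uses its cheapest among the chosen.
{C, D}: Z1→D 3·11=33, Z2→D 3·13=39, Z3→D 8·25=200, Z4→C 3·14=42. Service cost 314.
{B, C}: service cost 414
{A, D}: service cost 440
Among all 6 size-2 choices, {C, D} is lowest.

Choose C and D; total service cost 314.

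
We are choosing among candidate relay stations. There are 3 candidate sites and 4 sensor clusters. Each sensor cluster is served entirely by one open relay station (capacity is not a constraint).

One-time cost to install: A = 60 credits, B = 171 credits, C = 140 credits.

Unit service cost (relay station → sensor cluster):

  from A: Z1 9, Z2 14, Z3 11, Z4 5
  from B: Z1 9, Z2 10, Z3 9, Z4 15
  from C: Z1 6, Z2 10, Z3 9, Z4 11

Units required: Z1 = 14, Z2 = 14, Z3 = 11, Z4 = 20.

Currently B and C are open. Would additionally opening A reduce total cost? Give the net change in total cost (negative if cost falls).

Current service cost with {B, C}: 543.
Adding A: each sensor cluster re-picks its cheapest; new service cost 423, saving 120.
Extra fixed cost: 60. Net change = 60 − 120 = -60.
(Totals: 854 → 794.)

Yes — net change −60 (cost falls by 60).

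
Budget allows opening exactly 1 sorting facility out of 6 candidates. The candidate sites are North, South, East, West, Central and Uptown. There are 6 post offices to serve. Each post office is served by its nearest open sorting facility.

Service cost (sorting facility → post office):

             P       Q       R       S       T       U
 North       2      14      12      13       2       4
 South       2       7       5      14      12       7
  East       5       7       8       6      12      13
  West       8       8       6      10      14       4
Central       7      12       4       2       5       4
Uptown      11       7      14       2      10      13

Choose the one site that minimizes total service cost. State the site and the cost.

Choose Central only; total service cost 34.

With exactly 1 open, each post office uses its cheapest among the chosen.
{Central}: P→Central 7, Q→Central 12, R→Central 4, S→Central 2, T→Central 5, U→Central 4. Service cost 34.
{North}: service cost 47
{South}: service cost 47
Among all 6 size-1 choices, {Central} is lowest.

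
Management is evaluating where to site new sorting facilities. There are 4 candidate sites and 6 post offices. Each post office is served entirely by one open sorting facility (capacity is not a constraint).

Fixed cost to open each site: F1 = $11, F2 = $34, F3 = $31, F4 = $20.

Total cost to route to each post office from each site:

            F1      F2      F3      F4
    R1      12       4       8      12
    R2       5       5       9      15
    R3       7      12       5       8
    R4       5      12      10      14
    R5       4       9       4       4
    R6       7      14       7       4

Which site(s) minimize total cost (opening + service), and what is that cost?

Open F1 only; minimum total cost 51.

For any fixed open set, each post office goes to its cheapest open site; total = fixed + service.
{F1}: R1→F1 12, R2→F1 5, R3→F1 7, R4→F1 5, R5→F1 4, R6→F1 7. Service 40; fixed 11; total 51.
{F1, F4}: service 37 + fixed 31 = 68
{F3}: service 43 + fixed 31 = 74
{F1, F2, F3, F4}: service 27 + fixed 96 = 123
No other subset beats 51.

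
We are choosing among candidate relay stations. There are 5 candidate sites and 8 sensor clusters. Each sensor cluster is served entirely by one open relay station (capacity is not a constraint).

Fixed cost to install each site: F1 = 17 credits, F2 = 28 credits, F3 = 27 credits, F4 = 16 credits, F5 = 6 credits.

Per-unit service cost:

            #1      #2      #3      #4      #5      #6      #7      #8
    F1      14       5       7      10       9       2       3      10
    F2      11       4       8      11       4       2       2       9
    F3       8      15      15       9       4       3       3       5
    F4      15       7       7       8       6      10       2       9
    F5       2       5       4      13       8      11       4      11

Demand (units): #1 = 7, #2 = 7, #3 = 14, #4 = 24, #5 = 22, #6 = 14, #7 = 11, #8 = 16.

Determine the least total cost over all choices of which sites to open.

Minimum total cost: 578

For any fixed open set, each sensor cluster goes to its cheapest open site; total = fixed + service.
{F3, F4, F5}: #1→F5 2·7=14, #2→F5 5·7=35, #3→F5 4·14=56, #4→F4 8·24=192, #5→F3 4·22=88, #6→F3 3·14=42, #7→F4 2·11=22, #8→F3 5·16=80. Service 529; fixed 49; total 578.
{F1, F3, F4, F5}: #1→F5 2·7=14, #2→F1 5·7=35, #3→F5 4·14=56, #4→F4 8·24=192, #5→F3 4·22=88, #6→F1 2·14=28, #7→F4 2·11=22, #8→F3 5·16=80. Service 515; fixed 66; total 581.
{F2, F3, F4, F5}: service 508 + fixed 77 = 585
{F1, F2, F3, F4, F5}: #1→F5 2·7=14, #2→F2 4·7=28, #3→F5 4·14=56, #4→F4 8·24=192, #5→F2 4·22=88, #6→F1 2·14=28, #7→F2 2·11=22, #8→F3 5·16=80. Service 508; fixed 94; total 602.
No other subset beats 578.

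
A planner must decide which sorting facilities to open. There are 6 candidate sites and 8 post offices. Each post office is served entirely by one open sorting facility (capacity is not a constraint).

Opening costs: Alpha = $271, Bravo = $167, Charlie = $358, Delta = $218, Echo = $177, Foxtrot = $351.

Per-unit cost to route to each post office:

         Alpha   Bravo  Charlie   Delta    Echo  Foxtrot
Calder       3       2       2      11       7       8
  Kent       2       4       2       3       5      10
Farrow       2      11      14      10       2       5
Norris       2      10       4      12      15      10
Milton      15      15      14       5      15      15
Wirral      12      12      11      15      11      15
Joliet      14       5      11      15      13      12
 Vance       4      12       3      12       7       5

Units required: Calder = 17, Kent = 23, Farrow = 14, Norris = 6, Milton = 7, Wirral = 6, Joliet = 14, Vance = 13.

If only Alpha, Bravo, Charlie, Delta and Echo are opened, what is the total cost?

Each post office is assigned to its cheapest site among the open ones.
{Alpha, Bravo, Charlie, Delta, Echo}: Calder→Bravo 2·17=34, Kent→Alpha 2·23=46, Farrow→Alpha 2·14=28, Norris→Alpha 2·6=12, Milton→Delta 5·7=35, Wirral→Charlie 11·6=66, Joliet→Bravo 5·14=70, Vance→Charlie 3·13=39. Service 330; fixed 1191; total 1521.

Total cost: 1521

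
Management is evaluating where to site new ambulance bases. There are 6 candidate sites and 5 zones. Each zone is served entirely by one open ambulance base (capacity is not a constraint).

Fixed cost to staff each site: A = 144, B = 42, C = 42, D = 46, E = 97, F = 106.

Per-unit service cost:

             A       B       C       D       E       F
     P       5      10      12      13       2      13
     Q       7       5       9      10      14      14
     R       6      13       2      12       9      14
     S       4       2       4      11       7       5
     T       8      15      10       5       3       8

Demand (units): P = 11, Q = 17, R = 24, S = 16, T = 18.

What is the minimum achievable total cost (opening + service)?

Minimum total cost: 422

For any fixed open set, each zone goes to its cheapest open site; total = fixed + service.
{B, C, E}: P→E 2·11=22, Q→B 5·17=85, R→C 2·24=48, S→B 2·16=32, T→E 3·18=54. Service 241; fixed 181; total 422.
{B, C, D, E}: P→E 2·11=22, Q→B 5·17=85, R→C 2·24=48, S→B 2·16=32, T→E 3·18=54. Service 241; fixed 227; total 468.
{C, E}: P→E 2·11=22, Q→C 9·17=153, R→C 2·24=48, S→C 4·16=64, T→E 3·18=54. Service 341; fixed 139; total 480.
{A, B, C, D, E, F}: P→E 2·11=22, Q→B 5·17=85, R→C 2·24=48, S→B 2·16=32, T→E 3·18=54. Service 241; fixed 477; total 718.
No other subset beats 422.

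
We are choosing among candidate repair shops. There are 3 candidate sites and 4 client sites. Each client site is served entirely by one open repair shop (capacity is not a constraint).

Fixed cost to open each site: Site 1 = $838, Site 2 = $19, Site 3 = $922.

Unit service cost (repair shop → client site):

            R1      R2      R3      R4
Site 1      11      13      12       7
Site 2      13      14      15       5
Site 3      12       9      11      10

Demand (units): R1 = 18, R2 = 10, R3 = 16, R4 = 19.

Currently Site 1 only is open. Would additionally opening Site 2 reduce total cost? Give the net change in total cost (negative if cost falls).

Yes — net change −19 (cost falls by 19).

Current service cost with {Site 1}: 653.
Adding Site 2: each client site re-picks its cheapest; new service cost 615, saving 38.
Extra fixed cost: 19. Net change = 19 − 38 = -19.
(Totals: 1491 → 1472.)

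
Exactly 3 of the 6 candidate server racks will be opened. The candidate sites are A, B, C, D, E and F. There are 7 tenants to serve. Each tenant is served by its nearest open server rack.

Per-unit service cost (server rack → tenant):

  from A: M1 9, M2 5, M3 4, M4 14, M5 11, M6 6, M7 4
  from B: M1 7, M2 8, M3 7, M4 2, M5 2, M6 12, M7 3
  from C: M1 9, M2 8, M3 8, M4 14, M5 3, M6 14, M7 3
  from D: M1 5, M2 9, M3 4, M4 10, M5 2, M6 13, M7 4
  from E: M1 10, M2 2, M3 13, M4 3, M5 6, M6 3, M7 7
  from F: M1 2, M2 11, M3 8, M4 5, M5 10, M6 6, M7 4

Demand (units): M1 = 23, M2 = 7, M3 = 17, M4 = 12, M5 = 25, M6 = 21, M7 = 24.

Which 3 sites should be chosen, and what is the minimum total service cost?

With exactly 3 open, each tenant uses its cheapest among the chosen.
{D, E, F}: M1→F 2·23=46, M2→E 2·7=14, M3→D 4·17=68, M4→E 3·12=36, M5→D 2·25=50, M6→E 3·21=63, M7→D 4·24=96. Service cost 373.
{B, E, F}: service cost 388
{B, D, E}: service cost 406
Among all 20 size-3 choices, {D, E, F} is lowest.

Choose D, E and F; total service cost 373.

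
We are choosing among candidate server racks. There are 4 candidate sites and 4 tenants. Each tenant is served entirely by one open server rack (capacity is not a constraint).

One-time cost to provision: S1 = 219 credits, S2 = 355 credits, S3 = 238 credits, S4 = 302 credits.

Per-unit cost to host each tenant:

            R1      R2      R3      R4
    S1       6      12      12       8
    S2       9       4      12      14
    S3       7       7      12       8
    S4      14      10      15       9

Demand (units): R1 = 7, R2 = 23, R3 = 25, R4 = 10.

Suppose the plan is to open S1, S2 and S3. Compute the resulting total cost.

Each tenant is assigned to its cheapest site among the open ones.
{S1, S2, S3}: R1→S1 6·7=42, R2→S2 4·23=92, R3→S1 12·25=300, R4→S1 8·10=80. Service 514; fixed 812; total 1326.

Total cost: 1326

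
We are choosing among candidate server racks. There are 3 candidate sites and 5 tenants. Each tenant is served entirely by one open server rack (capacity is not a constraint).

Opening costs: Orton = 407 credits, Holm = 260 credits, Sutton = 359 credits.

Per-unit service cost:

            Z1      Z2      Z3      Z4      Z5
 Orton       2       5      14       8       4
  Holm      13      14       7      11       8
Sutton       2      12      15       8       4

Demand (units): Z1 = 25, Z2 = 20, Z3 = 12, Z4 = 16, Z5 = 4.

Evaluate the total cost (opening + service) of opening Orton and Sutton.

Each tenant is assigned to its cheapest site among the open ones.
{Orton, Sutton}: Z1→Orton 2·25=50, Z2→Orton 5·20=100, Z3→Orton 14·12=168, Z4→Orton 8·16=128, Z5→Orton 4·4=16. Service 462; fixed 766; total 1228.

Total cost: 1228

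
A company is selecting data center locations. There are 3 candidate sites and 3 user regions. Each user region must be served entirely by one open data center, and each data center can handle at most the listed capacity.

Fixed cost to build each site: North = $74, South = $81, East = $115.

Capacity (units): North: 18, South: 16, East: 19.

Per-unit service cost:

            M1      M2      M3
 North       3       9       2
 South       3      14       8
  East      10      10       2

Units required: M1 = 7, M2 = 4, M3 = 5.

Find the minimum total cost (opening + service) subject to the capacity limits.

Open {North}: M1→North 3·7=21, M2→North 9·4=36, M3→North 2·5=10.
Loads: North carries 16/18. Service 67; fixed 74; total 141.
Next best feasible plan costs 198.

Minimum total cost: 141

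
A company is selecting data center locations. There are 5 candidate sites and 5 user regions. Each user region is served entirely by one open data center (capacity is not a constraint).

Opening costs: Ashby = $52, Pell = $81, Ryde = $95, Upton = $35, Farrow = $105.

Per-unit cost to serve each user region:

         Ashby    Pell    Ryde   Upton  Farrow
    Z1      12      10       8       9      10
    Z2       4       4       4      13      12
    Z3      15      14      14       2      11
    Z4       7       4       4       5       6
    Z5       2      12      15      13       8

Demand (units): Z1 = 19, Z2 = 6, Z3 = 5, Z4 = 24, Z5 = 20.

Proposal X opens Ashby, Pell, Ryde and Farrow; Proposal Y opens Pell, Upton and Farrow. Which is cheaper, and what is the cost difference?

Proposal X: {Ashby, Pell, Ryde, Farrow}: Z1→Ryde 8·19=152, Z2→Ashby 4·6=24, Z3→Farrow 11·5=55, Z4→Pell 4·24=96, Z5→Ashby 2·20=40. Service 367; fixed 333; total 700.
Proposal Y: {Pell, Upton, Farrow}: Z1→Upton 9·19=171, Z2→Pell 4·6=24, Z3→Upton 2·5=10, Z4→Pell 4·24=96, Z5→Farrow 8·20=160. Service 461; fixed 221; total 682.
Difference: |700 − 682| = 18.

Proposal Y is cheaper by 18.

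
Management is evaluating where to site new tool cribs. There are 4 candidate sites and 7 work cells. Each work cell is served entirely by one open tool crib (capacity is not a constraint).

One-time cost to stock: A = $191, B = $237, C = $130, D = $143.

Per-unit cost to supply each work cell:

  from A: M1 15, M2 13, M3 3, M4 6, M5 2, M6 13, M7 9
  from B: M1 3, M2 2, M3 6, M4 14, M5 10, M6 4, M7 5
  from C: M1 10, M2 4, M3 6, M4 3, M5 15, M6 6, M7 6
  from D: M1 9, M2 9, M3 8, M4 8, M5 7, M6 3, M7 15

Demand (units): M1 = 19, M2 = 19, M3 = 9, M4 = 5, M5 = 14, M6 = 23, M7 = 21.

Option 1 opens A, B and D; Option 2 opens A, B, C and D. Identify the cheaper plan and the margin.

Option 1: {A, B, D}: M1→B 3·19=57, M2→B 2·19=38, M3→A 3·9=27, M4→A 6·5=30, M5→A 2·14=28, M6→D 3·23=69, M7→B 5·21=105. Service 354; fixed 571; total 925.
Option 2: {A, B, C, D}: M1→B 3·19=57, M2→B 2·19=38, M3→A 3·9=27, M4→C 3·5=15, M5→A 2·14=28, M6→D 3·23=69, M7→B 5·21=105. Service 339; fixed 701; total 1040.
Difference: |925 − 1040| = 115.

Option 1 is cheaper by 115.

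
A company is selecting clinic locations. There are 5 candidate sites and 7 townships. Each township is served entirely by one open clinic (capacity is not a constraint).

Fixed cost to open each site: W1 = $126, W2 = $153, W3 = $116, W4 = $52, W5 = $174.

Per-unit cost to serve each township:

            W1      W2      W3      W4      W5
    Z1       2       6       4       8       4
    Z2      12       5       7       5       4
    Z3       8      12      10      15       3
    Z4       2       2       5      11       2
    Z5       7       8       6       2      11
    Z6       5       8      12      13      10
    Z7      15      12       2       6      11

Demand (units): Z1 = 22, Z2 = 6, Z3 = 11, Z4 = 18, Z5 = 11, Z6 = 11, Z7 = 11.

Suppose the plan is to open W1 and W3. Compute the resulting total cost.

Each township is assigned to its cheapest site among the open ones.
{W1, W3}: Z1→W1 2·22=44, Z2→W3 7·6=42, Z3→W1 8·11=88, Z4→W1 2·18=36, Z5→W3 6·11=66, Z6→W1 5·11=55, Z7→W3 2·11=22. Service 353; fixed 242; total 595.

Total cost: 595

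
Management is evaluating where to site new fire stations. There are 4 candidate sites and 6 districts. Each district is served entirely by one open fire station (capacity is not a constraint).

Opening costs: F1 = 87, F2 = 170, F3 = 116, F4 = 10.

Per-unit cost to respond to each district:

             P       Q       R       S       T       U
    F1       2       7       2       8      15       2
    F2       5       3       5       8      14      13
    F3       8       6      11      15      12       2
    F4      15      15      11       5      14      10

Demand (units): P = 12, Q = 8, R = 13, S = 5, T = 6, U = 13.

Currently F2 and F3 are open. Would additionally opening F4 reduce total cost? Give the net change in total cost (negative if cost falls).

Current service cost with {F2, F3}: 287.
Adding F4: each district re-picks its cheapest; new service cost 272, saving 15.
Extra fixed cost: 10. Net change = 10 − 15 = -5.
(Totals: 573 → 568.)

Yes — net change −5 (cost falls by 5).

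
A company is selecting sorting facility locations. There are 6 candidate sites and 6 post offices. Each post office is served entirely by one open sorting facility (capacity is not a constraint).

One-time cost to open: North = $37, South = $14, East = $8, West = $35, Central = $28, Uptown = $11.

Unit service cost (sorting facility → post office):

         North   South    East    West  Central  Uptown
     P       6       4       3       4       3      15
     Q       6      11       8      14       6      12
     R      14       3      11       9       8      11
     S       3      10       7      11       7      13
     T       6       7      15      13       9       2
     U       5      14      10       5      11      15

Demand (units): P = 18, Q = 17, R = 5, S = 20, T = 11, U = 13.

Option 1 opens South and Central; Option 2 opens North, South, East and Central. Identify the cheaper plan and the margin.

Option 2 is cheaper by 124.

Option 1: {South, Central}: P→Central 3·18=54, Q→Central 6·17=102, R→South 3·5=15, S→Central 7·20=140, T→South 7·11=77, U→Central 11·13=143. Service 531; fixed 42; total 573.
Option 2: {North, South, East, Central}: P→East 3·18=54, Q→North 6·17=102, R→South 3·5=15, S→North 3·20=60, T→North 6·11=66, U→North 5·13=65. Service 362; fixed 87; total 449.
Difference: |573 − 449| = 124.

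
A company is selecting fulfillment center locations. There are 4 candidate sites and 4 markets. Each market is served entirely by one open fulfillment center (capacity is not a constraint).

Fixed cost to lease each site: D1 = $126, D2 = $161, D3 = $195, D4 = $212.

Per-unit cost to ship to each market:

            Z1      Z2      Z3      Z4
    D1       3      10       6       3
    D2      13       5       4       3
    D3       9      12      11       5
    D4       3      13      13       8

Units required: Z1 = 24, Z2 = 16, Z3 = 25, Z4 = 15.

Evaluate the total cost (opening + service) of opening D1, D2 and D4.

Each market is assigned to its cheapest site among the open ones.
{D1, D2, D4}: Z1→D1 3·24=72, Z2→D2 5·16=80, Z3→D2 4·25=100, Z4→D1 3·15=45. Service 297; fixed 499; total 796.

Total cost: 796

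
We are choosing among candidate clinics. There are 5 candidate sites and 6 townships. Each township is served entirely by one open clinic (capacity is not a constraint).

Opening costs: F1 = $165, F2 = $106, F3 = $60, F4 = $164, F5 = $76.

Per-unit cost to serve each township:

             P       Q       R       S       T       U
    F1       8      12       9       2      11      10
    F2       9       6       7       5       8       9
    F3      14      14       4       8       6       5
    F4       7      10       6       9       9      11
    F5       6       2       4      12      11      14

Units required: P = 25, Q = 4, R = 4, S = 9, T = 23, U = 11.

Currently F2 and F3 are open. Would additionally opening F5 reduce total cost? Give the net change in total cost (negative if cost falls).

Current service cost with {F2, F3}: 503.
Adding F5: each township re-picks its cheapest; new service cost 412, saving 91.
Extra fixed cost: 76. Net change = 76 − 91 = -15.
(Totals: 669 → 654.)

Yes — net change −15 (cost falls by 15).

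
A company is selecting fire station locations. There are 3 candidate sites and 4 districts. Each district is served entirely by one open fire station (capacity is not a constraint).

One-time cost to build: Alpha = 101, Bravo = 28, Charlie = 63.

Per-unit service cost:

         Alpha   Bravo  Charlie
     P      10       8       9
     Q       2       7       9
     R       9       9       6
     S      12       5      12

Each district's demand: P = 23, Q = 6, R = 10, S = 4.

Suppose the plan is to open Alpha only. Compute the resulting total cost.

Total cost: 481

Each district is assigned to its cheapest site among the open ones.
{Alpha}: P→Alpha 10·23=230, Q→Alpha 2·6=12, R→Alpha 9·10=90, S→Alpha 12·4=48. Service 380; fixed 101; total 481.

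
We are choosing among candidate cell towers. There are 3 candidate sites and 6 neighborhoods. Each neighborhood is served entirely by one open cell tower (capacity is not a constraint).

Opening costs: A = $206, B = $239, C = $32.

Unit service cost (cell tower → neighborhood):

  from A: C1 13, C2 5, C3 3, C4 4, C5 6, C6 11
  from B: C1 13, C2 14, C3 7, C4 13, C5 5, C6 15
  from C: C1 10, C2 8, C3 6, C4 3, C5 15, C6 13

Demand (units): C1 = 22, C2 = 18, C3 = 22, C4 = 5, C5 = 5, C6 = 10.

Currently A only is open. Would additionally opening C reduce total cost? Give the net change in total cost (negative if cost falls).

Yes — net change −39 (cost falls by 39).

Current service cost with {A}: 602.
Adding C: each neighborhood re-picks its cheapest; new service cost 531, saving 71.
Extra fixed cost: 32. Net change = 32 − 71 = -39.
(Totals: 808 → 769.)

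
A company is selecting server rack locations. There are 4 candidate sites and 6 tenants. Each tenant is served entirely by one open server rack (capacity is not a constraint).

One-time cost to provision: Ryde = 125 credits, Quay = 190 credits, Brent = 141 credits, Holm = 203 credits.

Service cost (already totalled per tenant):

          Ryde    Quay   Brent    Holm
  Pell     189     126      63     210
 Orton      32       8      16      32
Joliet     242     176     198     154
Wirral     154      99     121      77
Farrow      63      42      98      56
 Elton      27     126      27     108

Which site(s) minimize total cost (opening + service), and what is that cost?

For any fixed open set, each tenant goes to its cheapest open site; total = fixed + service.
{Brent}: Pell→Brent 63, Orton→Brent 16, Joliet→Brent 198, Wirral→Brent 121, Farrow→Brent 98, Elton→Brent 27. Service 523; fixed 141; total 664.
{Brent, Holm}: Pell→Brent 63, Orton→Brent 16, Joliet→Holm 154, Wirral→Holm 77, Farrow→Holm 56, Elton→Brent 27. Service 393; fixed 344; total 737.
{Quay, Brent}: service 415 + fixed 331 = 746
{Ryde, Quay, Brent, Holm}: service 371 + fixed 659 = 1030
(All 15 nonempty subsets were checked; Brent only is lowest.)

Open Brent only; minimum total cost 664.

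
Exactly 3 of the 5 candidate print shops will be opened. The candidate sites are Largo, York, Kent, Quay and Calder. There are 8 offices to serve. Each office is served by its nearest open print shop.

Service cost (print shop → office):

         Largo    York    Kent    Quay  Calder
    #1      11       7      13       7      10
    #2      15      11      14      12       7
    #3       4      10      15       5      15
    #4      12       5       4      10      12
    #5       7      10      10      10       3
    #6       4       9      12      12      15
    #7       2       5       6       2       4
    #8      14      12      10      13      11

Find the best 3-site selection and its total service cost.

With exactly 3 open, each office uses its cheapest among the chosen.
{Largo, York, Calder}: #1→York 7, #2→Calder 7, #3→Largo 4, #4→York 5, #5→Calder 3, #6→Largo 4, #7→Largo 2, #8→Calder 11. Service cost 43.
{Largo, Kent, Calder}: service cost 44
{Largo, Quay, Calder}: service cost 48
Among all 10 size-3 choices, {Largo, York, Calder} is lowest.

Choose Largo, York and Calder; total service cost 43.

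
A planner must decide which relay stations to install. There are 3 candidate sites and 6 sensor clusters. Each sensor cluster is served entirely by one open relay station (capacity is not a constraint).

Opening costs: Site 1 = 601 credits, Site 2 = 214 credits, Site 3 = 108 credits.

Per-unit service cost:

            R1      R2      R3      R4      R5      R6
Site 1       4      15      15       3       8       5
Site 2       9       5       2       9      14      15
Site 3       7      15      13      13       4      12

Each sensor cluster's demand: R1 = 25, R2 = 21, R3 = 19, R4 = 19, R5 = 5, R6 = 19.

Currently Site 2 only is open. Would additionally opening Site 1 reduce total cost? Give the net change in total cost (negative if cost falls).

No — net change +142 (cost rises by 142).

Current service cost with {Site 2}: 894.
Adding Site 1: each sensor cluster re-picks its cheapest; new service cost 435, saving 459.
Extra fixed cost: 601. Net change = 601 − 459 = 142.
(Totals: 1108 → 1250.)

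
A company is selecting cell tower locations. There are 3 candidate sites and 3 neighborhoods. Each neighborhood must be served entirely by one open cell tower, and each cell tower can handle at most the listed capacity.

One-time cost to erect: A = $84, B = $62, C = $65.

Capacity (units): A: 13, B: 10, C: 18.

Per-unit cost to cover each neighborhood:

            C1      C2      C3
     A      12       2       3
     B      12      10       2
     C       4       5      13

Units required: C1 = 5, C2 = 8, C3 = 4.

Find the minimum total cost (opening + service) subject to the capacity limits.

Open {C}: C1→C 4·5=20, C2→C 5·8=40, C3→C 13·4=52.
Loads: C carries 17/18. Service 112; fixed 65; total 177.
Next best feasible plan costs 195.

Minimum total cost: 177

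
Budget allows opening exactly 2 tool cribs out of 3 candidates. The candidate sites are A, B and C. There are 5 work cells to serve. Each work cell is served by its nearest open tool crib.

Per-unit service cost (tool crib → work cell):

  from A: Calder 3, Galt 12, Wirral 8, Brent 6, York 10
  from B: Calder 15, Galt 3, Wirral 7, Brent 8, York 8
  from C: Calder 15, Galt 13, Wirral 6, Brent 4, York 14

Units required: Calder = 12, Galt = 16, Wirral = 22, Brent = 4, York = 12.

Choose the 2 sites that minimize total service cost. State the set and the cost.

With exactly 2 open, each work cell uses its cheapest among the chosen.
{A, B}: Calder→A 3·12=36, Galt→B 3·16=48, Wirral→B 7·22=154, Brent→A 6·4=24, York→B 8·12=96. Service cost 358.
{B, C}: service cost 472
{A, C}: service cost 496
Among all 3 size-2 choices, {A, B} is lowest.

Choose A and B; total service cost 358.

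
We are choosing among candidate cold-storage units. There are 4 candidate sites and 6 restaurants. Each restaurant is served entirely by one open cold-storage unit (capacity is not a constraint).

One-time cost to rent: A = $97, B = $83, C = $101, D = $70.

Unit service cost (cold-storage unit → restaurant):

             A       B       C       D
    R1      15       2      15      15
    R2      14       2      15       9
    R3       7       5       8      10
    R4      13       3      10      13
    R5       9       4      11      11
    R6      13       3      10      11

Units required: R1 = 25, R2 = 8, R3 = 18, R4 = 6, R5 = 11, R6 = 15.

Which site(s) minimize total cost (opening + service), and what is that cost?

Open B only; minimum total cost 346.

For any fixed open set, each restaurant goes to its cheapest open site; total = fixed + service.
{B}: R1→B 2·25=50, R2→B 2·8=16, R3→B 5·18=90, R4→B 3·6=18, R5→B 4·11=44, R6→B 3·15=45. Service 263; fixed 83; total 346.
{B, D}: service 263 + fixed 153 = 416
{A, B}: service 263 + fixed 180 = 443
{A, B, C, D}: service 263 + fixed 351 = 614
No other subset beats 346.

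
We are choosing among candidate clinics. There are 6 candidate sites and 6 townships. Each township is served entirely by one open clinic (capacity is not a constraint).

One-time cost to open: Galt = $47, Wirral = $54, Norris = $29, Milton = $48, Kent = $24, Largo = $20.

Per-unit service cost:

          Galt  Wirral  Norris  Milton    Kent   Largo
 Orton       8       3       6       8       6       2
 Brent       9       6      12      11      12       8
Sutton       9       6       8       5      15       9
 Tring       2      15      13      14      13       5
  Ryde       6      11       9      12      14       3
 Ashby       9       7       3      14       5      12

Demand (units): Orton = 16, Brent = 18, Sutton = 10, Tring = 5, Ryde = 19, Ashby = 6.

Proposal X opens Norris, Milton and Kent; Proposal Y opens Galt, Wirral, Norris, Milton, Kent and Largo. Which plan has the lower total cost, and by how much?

Proposal Y is cheaper by 202.

Proposal X: {Norris, Milton, Kent}: Orton→Norris 6·16=96, Brent→Milton 11·18=198, Sutton→Milton 5·10=50, Tring→Norris 13·5=65, Ryde→Norris 9·19=171, Ashby→Norris 3·6=18. Service 598; fixed 101; total 699.
Proposal Y: {Galt, Wirral, Norris, Milton, Kent, Largo}: Orton→Largo 2·16=32, Brent→Wirral 6·18=108, Sutton→Milton 5·10=50, Tring→Galt 2·5=10, Ryde→Largo 3·19=57, Ashby→Norris 3·6=18. Service 275; fixed 222; total 497.
Difference: |699 − 497| = 202.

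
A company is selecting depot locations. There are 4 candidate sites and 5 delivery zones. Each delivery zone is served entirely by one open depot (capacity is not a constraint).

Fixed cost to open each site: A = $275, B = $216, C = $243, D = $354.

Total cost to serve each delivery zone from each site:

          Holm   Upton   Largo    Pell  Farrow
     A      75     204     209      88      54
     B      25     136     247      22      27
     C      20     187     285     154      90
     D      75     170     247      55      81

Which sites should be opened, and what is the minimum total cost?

Open B only; minimum total cost 673.

For any fixed open set, each delivery zone goes to its cheapest open site; total = fixed + service.
{B}: Holm→B 25, Upton→B 136, Largo→B 247, Pell→B 22, Farrow→B 27. Service 457; fixed 216; total 673.
{A}: service 630 + fixed 275 = 905
{A, B}: service 419 + fixed 491 = 910
{A, B, C, D}: service 414 + fixed 1088 = 1502
No other subset beats 673.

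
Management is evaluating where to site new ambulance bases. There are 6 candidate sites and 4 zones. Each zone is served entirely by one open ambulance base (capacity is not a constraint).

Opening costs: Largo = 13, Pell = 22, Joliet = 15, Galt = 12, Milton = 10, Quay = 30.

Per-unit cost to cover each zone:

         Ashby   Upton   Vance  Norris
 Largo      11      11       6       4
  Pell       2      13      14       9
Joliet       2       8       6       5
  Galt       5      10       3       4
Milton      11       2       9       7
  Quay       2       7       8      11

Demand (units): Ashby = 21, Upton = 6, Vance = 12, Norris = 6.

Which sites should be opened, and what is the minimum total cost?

Open Joliet, Galt and Milton; minimum total cost 151.

For any fixed open set, each zone goes to its cheapest open site; total = fixed + service.
{Joliet, Galt, Milton}: Ashby→Joliet 2·21=42, Upton→Milton 2·6=12, Vance→Galt 3·12=36, Norris→Galt 4·6=24. Service 114; fixed 37; total 151.
{Pell, Galt, Milton}: service 114 + fixed 44 = 158
{Largo, Joliet, Galt, Milton}: service 114 + fixed 50 = 164
{Largo, Pell, Joliet, Galt, Milton, Quay}: service 114 + fixed 102 = 216
No other subset beats 151.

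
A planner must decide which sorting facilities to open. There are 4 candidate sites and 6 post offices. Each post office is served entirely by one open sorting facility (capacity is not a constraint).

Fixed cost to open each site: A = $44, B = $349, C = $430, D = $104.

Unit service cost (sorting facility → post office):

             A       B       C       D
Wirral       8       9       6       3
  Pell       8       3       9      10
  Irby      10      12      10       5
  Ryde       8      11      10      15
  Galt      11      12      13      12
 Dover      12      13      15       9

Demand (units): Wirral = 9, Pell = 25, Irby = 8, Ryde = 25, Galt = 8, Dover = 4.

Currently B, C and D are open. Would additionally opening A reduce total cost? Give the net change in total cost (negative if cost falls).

Current service cost with {B, C, D}: 524.
Adding A: each post office re-picks its cheapest; new service cost 466, saving 58.
Extra fixed cost: 44. Net change = 44 − 58 = -14.
(Totals: 1407 → 1393.)

Yes — net change −14 (cost falls by 14).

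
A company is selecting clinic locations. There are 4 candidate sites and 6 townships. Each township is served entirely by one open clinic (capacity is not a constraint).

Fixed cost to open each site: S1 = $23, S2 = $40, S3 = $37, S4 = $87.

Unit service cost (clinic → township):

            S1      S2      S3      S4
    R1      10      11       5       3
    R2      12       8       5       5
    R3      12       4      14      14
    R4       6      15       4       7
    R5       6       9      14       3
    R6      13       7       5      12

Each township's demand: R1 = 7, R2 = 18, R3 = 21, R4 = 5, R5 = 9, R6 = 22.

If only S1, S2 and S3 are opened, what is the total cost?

Each township is assigned to its cheapest site among the open ones.
{S1, S2, S3}: R1→S3 5·7=35, R2→S3 5·18=90, R3→S2 4·21=84, R4→S3 4·5=20, R5→S1 6·9=54, R6→S3 5·22=110. Service 393; fixed 100; total 493.

Total cost: 493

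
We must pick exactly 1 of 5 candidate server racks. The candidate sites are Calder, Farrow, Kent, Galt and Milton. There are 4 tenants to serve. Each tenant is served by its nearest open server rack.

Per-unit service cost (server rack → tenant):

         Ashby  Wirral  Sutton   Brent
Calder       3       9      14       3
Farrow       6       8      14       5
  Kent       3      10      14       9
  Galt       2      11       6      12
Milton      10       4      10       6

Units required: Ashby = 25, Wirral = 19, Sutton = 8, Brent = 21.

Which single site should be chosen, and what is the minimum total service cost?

With exactly 1 open, each tenant uses its cheapest among the chosen.
{Calder}: Ashby→Calder 3·25=75, Wirral→Calder 9·19=171, Sutton→Calder 14·8=112, Brent→Calder 3·21=63. Service cost 421.
{Farrow}: service cost 519
{Milton}: service cost 532
Among all 5 size-1 choices, {Calder} is lowest.

Choose Calder only; total service cost 421.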